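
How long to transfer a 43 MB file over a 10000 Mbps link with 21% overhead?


Effective throughput = 10000 * (1 - 21/100) = 7900 Mbps
File size in Mb = 43 * 8 = 344 Mb
Time = 344 / 7900
Time = 0.0435 seconds


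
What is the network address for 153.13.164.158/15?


IP:   10011001.00001101.10100100.10011110
Mask: 11111111.11111110.00000000.00000000
AND operation:
Net:  10011001.00001100.00000000.00000000
Network: 153.12.0.0/15


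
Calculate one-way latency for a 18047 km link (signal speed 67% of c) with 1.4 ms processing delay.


Speed = 0.67 * 3e5 km/s = 201000 km/s
Propagation delay = 18047 / 201000 = 0.0898 s = 89.7861 ms
Processing delay = 1.4 ms
Total one-way latency = 91.1861 ms


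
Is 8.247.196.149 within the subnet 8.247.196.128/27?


Subnet network: 8.247.196.128
Test IP AND mask: 8.247.196.128
Yes, 8.247.196.149 is in 8.247.196.128/27


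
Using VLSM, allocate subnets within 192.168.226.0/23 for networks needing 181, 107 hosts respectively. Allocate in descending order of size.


181 hosts -> /24 (254 usable): 192.168.226.0/24
107 hosts -> /25 (126 usable): 192.168.227.0/25
Allocation: 192.168.226.0/24 (181 hosts, 254 usable); 192.168.227.0/25 (107 hosts, 126 usable)


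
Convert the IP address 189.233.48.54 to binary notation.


189 = 10111101
233 = 11101001
48 = 00110000
54 = 00110110
Binary: 10111101.11101001.00110000.00110110


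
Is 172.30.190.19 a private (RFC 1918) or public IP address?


RFC 1918 private ranges:
  10.0.0.0/8 (10.0.0.0 - 10.255.255.255)
  172.16.0.0/12 (172.16.0.0 - 172.31.255.255)
  192.168.0.0/16 (192.168.0.0 - 192.168.255.255)
Private (in 172.16.0.0/12)


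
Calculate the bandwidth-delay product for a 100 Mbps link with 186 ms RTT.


BDP = bandwidth * RTT
= 100 Mbps * 186 ms
= 100 * 1e6 * 186 / 1000 bits
= 18600000 bits
= 2325000 bytes
= 2270.5078 KB
BDP = 18600000 bits (2325000 bytes)


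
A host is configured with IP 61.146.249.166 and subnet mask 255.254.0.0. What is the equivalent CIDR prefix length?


Binary: 11111111.11111110.00000000.00000000
Count leading 1s
Prefix: /15


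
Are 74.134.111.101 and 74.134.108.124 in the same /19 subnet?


Mask: 255.255.224.0
74.134.111.101 AND mask = 74.134.96.0
74.134.108.124 AND mask = 74.134.96.0
Yes, same subnet (74.134.96.0)


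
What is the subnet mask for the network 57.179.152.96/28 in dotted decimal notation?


/28 means 28 network bits, 4 host bits
Binary: 11111111111111111111111111110000
Mask: 255.255.255.240


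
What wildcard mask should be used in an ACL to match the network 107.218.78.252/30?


Subnet mask: 255.255.255.252
Wildcard = 255.255.255.255 - subnet mask
255 - 255 = 0
255 - 255 = 0
255 - 255 = 0
255 - 252 = 3
Wildcard: 0.0.0.3


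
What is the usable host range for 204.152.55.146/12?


Network: 204.144.0.0
Broadcast: 204.159.255.255
First usable = network + 1
Last usable = broadcast - 1
Range: 204.144.0.1 to 204.159.255.254


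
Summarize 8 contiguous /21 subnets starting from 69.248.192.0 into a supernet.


Original prefix: /21
Number of subnets: 8 = 2^3
New prefix = 21 - 3 = 18
Supernet: 69.248.192.0/18


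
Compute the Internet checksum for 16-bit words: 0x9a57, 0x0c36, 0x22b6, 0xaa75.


Sum all words (with carry folding):
+ 0x9a57 = 0x9a57
+ 0x0c36 = 0xa68d
+ 0x22b6 = 0xc943
+ 0xaa75 = 0x73b9
One's complement: ~0x73b9
Checksum = 0x8c46


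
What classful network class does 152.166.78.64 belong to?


First octet: 152
Binary: 10011000
10xxxxxx -> Class B (128-191)
Class B, default mask 255.255.0.0 (/16)


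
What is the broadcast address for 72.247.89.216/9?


Network: 72.128.0.0/9
Host bits = 23
Set all host bits to 1:
Broadcast: 72.255.255.255


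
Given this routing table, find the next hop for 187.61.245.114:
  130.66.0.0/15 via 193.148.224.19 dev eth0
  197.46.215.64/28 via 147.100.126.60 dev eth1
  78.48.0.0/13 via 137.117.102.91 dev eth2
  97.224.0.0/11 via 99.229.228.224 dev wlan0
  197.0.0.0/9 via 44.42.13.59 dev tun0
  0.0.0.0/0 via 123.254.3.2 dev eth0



Longest prefix match for 187.61.245.114:
  /15 130.66.0.0: no
  /28 197.46.215.64: no
  /13 78.48.0.0: no
  /11 97.224.0.0: no
  /9 197.0.0.0: no
  /0 0.0.0.0: MATCH
Selected: next-hop 123.254.3.2 via eth0 (matched /0)


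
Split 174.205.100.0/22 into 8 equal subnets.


New prefix = 22 + 3 = 25
Each subnet has 128 addresses
  174.205.100.0/25
  174.205.100.128/25
  174.205.101.0/25
  174.205.101.128/25
  174.205.102.0/25
  174.205.102.128/25
  174.205.103.0/25
  174.205.103.128/25
Subnets: 174.205.100.0/25, 174.205.100.128/25, 174.205.101.0/25, 174.205.101.128/25, 174.205.102.0/25, 174.205.102.128/25, 174.205.103.0/25, 174.205.103.128/25


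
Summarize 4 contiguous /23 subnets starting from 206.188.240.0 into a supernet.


Original prefix: /23
Number of subnets: 4 = 2^2
New prefix = 23 - 2 = 21
Supernet: 206.188.240.0/21


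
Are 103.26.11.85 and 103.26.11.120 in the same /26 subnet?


Mask: 255.255.255.192
103.26.11.85 AND mask = 103.26.11.64
103.26.11.120 AND mask = 103.26.11.64
Yes, same subnet (103.26.11.64)


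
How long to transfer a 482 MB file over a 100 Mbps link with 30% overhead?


Effective throughput = 100 * (1 - 30/100) = 70 Mbps
File size in Mb = 482 * 8 = 3856 Mb
Time = 3856 / 70
Time = 55.0857 seconds


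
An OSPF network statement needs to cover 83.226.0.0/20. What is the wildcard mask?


Subnet mask: 255.255.240.0
Wildcard = 255.255.255.255 - subnet mask
255 - 255 = 0
255 - 255 = 0
255 - 240 = 15
255 - 0 = 255
Wildcard: 0.0.15.255


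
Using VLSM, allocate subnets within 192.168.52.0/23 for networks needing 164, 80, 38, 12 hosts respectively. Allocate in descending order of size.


164 hosts -> /24 (254 usable): 192.168.52.0/24
80 hosts -> /25 (126 usable): 192.168.53.0/25
38 hosts -> /26 (62 usable): 192.168.53.128/26
12 hosts -> /28 (14 usable): 192.168.53.192/28
Allocation: 192.168.52.0/24 (164 hosts, 254 usable); 192.168.53.0/25 (80 hosts, 126 usable); 192.168.53.128/26 (38 hosts, 62 usable); 192.168.53.192/28 (12 hosts, 14 usable)


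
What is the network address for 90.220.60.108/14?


IP:   01011010.11011100.00111100.01101100
Mask: 11111111.11111100.00000000.00000000
AND operation:
Net:  01011010.11011100.00000000.00000000
Network: 90.220.0.0/14


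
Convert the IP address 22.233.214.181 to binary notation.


22 = 00010110
233 = 11101001
214 = 11010110
181 = 10110101
Binary: 00010110.11101001.11010110.10110101


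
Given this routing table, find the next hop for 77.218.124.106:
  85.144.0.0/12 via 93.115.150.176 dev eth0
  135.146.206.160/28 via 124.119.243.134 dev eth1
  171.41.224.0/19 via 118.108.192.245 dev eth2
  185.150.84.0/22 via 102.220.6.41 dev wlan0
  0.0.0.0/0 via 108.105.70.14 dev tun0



Longest prefix match for 77.218.124.106:
  /12 85.144.0.0: no
  /28 135.146.206.160: no
  /19 171.41.224.0: no
  /22 185.150.84.0: no
  /0 0.0.0.0: MATCH
Selected: next-hop 108.105.70.14 via tun0 (matched /0)


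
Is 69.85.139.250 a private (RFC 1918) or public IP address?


RFC 1918 private ranges:
  10.0.0.0/8 (10.0.0.0 - 10.255.255.255)
  172.16.0.0/12 (172.16.0.0 - 172.31.255.255)
  192.168.0.0/16 (192.168.0.0 - 192.168.255.255)
Public (not in any RFC 1918 range)


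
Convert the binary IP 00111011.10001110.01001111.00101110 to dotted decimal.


00111011 = 59
10001110 = 142
01001111 = 79
00101110 = 46
IP: 59.142.79.46


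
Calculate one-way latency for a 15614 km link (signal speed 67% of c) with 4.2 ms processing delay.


Speed = 0.67 * 3e5 km/s = 201000 km/s
Propagation delay = 15614 / 201000 = 0.0777 s = 77.6816 ms
Processing delay = 4.2 ms
Total one-way latency = 81.8816 ms


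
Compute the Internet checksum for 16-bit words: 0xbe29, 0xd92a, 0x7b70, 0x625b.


Sum all words (with carry folding):
+ 0xbe29 = 0xbe29
+ 0xd92a = 0x9754
+ 0x7b70 = 0x12c5
+ 0x625b = 0x7520
One's complement: ~0x7520
Checksum = 0x8adf


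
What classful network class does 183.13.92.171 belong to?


First octet: 183
Binary: 10110111
10xxxxxx -> Class B (128-191)
Class B, default mask 255.255.0.0 (/16)


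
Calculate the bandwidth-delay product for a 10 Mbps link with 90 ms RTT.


BDP = bandwidth * RTT
= 10 Mbps * 90 ms
= 10 * 1e6 * 90 / 1000 bits
= 900000 bits
= 112500 bytes
= 109.8633 KB
BDP = 900000 bits (112500 bytes)


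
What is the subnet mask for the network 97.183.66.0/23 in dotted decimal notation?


/23 means 23 network bits, 9 host bits
Binary: 11111111111111111111111000000000
Mask: 255.255.254.0


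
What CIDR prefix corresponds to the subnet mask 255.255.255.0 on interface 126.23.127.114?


Binary: 11111111.11111111.11111111.00000000
Count leading 1s
Prefix: /24


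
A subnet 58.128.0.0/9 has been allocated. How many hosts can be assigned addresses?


Host bits = 32 - 9 = 23
Total addresses = 2^23 = 8388608
Usable = total - 2 (network and broadcast)
Usable hosts: 8388606


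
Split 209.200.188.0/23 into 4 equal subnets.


New prefix = 23 + 2 = 25
Each subnet has 128 addresses
  209.200.188.0/25
  209.200.188.128/25
  209.200.189.0/25
  209.200.189.128/25
Subnets: 209.200.188.0/25, 209.200.188.128/25, 209.200.189.0/25, 209.200.189.128/25


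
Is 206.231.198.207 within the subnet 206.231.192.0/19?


Subnet network: 206.231.192.0
Test IP AND mask: 206.231.192.0
Yes, 206.231.198.207 is in 206.231.192.0/19


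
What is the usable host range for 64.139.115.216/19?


Network: 64.139.96.0
Broadcast: 64.139.127.255
First usable = network + 1
Last usable = broadcast - 1
Range: 64.139.96.1 to 64.139.127.254


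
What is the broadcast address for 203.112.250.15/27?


Network: 203.112.250.0/27
Host bits = 5
Set all host bits to 1:
Broadcast: 203.112.250.31


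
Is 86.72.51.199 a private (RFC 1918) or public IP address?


RFC 1918 private ranges:
  10.0.0.0/8 (10.0.0.0 - 10.255.255.255)
  172.16.0.0/12 (172.16.0.0 - 172.31.255.255)
  192.168.0.0/16 (192.168.0.0 - 192.168.255.255)
Public (not in any RFC 1918 range)


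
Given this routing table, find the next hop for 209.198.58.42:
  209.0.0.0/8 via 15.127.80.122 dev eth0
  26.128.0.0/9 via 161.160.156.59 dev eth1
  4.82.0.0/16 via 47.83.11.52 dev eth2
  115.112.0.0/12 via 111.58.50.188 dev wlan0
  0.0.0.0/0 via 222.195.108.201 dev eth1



Longest prefix match for 209.198.58.42:
  /8 209.0.0.0: MATCH
  /9 26.128.0.0: no
  /16 4.82.0.0: no
  /12 115.112.0.0: no
  /0 0.0.0.0: MATCH
Selected: next-hop 15.127.80.122 via eth0 (matched /8)


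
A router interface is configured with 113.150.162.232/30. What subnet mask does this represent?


/30 means 30 network bits, 2 host bits
Binary: 11111111111111111111111111111100
Mask: 255.255.255.252


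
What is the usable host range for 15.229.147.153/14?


Network: 15.228.0.0
Broadcast: 15.231.255.255
First usable = network + 1
Last usable = broadcast - 1
Range: 15.228.0.1 to 15.231.255.254


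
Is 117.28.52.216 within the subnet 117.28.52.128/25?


Subnet network: 117.28.52.128
Test IP AND mask: 117.28.52.128
Yes, 117.28.52.216 is in 117.28.52.128/25


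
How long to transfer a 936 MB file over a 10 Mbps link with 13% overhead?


Effective throughput = 10 * (1 - 13/100) = 8.7 Mbps
File size in Mb = 936 * 8 = 7488 Mb
Time = 7488 / 8.7
Time = 860.6897 seconds


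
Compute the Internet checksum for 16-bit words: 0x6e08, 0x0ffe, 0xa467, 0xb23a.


Sum all words (with carry folding):
+ 0x6e08 = 0x6e08
+ 0x0ffe = 0x7e06
+ 0xa467 = 0x226e
+ 0xb23a = 0xd4a8
One's complement: ~0xd4a8
Checksum = 0x2b57


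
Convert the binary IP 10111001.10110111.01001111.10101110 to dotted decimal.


10111001 = 185
10110111 = 183
01001111 = 79
10101110 = 174
IP: 185.183.79.174


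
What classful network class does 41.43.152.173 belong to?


First octet: 41
Binary: 00101001
0xxxxxxx -> Class A (1-126)
Class A, default mask 255.0.0.0 (/8)


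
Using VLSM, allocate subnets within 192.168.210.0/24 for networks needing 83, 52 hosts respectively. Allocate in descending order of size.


83 hosts -> /25 (126 usable): 192.168.210.0/25
52 hosts -> /26 (62 usable): 192.168.210.128/26
Allocation: 192.168.210.0/25 (83 hosts, 126 usable); 192.168.210.128/26 (52 hosts, 62 usable)


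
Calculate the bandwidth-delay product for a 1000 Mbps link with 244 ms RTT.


BDP = bandwidth * RTT
= 1000 Mbps * 244 ms
= 1000 * 1e6 * 244 / 1000 bits
= 244000000 bits
= 30500000 bytes
= 29785.1562 KB
BDP = 244000000 bits (30500000 bytes)


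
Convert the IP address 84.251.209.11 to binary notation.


84 = 01010100
251 = 11111011
209 = 11010001
11 = 00001011
Binary: 01010100.11111011.11010001.00001011


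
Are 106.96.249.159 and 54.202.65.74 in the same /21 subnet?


Mask: 255.255.248.0
106.96.249.159 AND mask = 106.96.248.0
54.202.65.74 AND mask = 54.202.64.0
No, different subnets (106.96.248.0 vs 54.202.64.0)


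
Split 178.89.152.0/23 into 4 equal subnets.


New prefix = 23 + 2 = 25
Each subnet has 128 addresses
  178.89.152.0/25
  178.89.152.128/25
  178.89.153.0/25
  178.89.153.128/25
Subnets: 178.89.152.0/25, 178.89.152.128/25, 178.89.153.0/25, 178.89.153.128/25


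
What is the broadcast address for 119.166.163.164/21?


Network: 119.166.160.0/21
Host bits = 11
Set all host bits to 1:
Broadcast: 119.166.167.255


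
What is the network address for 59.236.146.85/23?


IP:   00111011.11101100.10010010.01010101
Mask: 11111111.11111111.11111110.00000000
AND operation:
Net:  00111011.11101100.10010010.00000000
Network: 59.236.146.0/23


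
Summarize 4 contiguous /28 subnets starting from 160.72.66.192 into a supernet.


Original prefix: /28
Number of subnets: 4 = 2^2
New prefix = 28 - 2 = 26
Supernet: 160.72.66.192/26


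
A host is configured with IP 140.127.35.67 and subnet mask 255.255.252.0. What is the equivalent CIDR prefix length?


Binary: 11111111.11111111.11111100.00000000
Count leading 1s
Prefix: /22


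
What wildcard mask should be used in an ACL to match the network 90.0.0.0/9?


Subnet mask: 255.128.0.0
Wildcard = 255.255.255.255 - subnet mask
255 - 255 = 0
255 - 128 = 127
255 - 0 = 255
255 - 0 = 255
Wildcard: 0.127.255.255


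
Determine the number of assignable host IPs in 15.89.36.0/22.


Host bits = 32 - 22 = 10
Total addresses = 2^10 = 1024
Usable = total - 2 (network and broadcast)
Usable hosts: 1022


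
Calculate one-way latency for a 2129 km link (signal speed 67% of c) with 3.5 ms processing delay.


Speed = 0.67 * 3e5 km/s = 201000 km/s
Propagation delay = 2129 / 201000 = 0.0106 s = 10.592 ms
Processing delay = 3.5 ms
Total one-way latency = 14.092 ms


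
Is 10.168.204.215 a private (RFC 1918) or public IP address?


RFC 1918 private ranges:
  10.0.0.0/8 (10.0.0.0 - 10.255.255.255)
  172.16.0.0/12 (172.16.0.0 - 172.31.255.255)
  192.168.0.0/16 (192.168.0.0 - 192.168.255.255)
Private (in 10.0.0.0/8)


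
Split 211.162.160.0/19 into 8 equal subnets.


New prefix = 19 + 3 = 22
Each subnet has 1024 addresses
  211.162.160.0/22
  211.162.164.0/22
  211.162.168.0/22
  211.162.172.0/22
  211.162.176.0/22
  211.162.180.0/22
  211.162.184.0/22
  211.162.188.0/22
Subnets: 211.162.160.0/22, 211.162.164.0/22, 211.162.168.0/22, 211.162.172.0/22, 211.162.176.0/22, 211.162.180.0/22, 211.162.184.0/22, 211.162.188.0/22


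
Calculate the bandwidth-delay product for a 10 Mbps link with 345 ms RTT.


BDP = bandwidth * RTT
= 10 Mbps * 345 ms
= 10 * 1e6 * 345 / 1000 bits
= 3450000 bits
= 431250 bytes
= 421.1426 KB
BDP = 3450000 bits (431250 bytes)


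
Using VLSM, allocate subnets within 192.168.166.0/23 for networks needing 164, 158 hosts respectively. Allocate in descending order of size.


164 hosts -> /24 (254 usable): 192.168.166.0/24
158 hosts -> /24 (254 usable): 192.168.167.0/24
Allocation: 192.168.166.0/24 (164 hosts, 254 usable); 192.168.167.0/24 (158 hosts, 254 usable)


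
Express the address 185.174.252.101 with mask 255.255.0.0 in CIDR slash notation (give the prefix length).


Binary: 11111111.11111111.00000000.00000000
Count leading 1s
Prefix: /16


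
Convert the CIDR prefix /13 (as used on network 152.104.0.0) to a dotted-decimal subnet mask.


/13 means 13 network bits, 19 host bits
Binary: 11111111111110000000000000000000
Mask: 255.248.0.0


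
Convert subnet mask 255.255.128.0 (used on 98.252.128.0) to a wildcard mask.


Subnet mask: 255.255.128.0
Wildcard = 255.255.255.255 - subnet mask
255 - 255 = 0
255 - 255 = 0
255 - 128 = 127
255 - 0 = 255
Wildcard: 0.0.127.255


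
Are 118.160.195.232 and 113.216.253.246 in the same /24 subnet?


Mask: 255.255.255.0
118.160.195.232 AND mask = 118.160.195.0
113.216.253.246 AND mask = 113.216.253.0
No, different subnets (118.160.195.0 vs 113.216.253.0)


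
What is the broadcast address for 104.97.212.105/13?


Network: 104.96.0.0/13
Host bits = 19
Set all host bits to 1:
Broadcast: 104.103.255.255


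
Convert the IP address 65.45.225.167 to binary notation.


65 = 01000001
45 = 00101101
225 = 11100001
167 = 10100111
Binary: 01000001.00101101.11100001.10100111


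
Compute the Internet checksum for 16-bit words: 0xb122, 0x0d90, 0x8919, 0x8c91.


Sum all words (with carry folding):
+ 0xb122 = 0xb122
+ 0x0d90 = 0xbeb2
+ 0x8919 = 0x47cc
+ 0x8c91 = 0xd45d
One's complement: ~0xd45d
Checksum = 0x2ba2


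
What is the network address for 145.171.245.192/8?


IP:   10010001.10101011.11110101.11000000
Mask: 11111111.00000000.00000000.00000000
AND operation:
Net:  10010001.00000000.00000000.00000000
Network: 145.0.0.0/8


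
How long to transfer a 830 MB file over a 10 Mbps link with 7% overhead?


Effective throughput = 10 * (1 - 7/100) = 9.3 Mbps
File size in Mb = 830 * 8 = 6640 Mb
Time = 6640 / 9.3
Time = 713.9785 seconds


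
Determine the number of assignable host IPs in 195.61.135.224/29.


Host bits = 32 - 29 = 3
Total addresses = 2^3 = 8
Usable = total - 2 (network and broadcast)
Usable hosts: 6


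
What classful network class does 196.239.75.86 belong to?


First octet: 196
Binary: 11000100
110xxxxx -> Class C (192-223)
Class C, default mask 255.255.255.0 (/24)


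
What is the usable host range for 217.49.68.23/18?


Network: 217.49.64.0
Broadcast: 217.49.127.255
First usable = network + 1
Last usable = broadcast - 1
Range: 217.49.64.1 to 217.49.127.254


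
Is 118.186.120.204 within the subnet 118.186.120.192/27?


Subnet network: 118.186.120.192
Test IP AND mask: 118.186.120.192
Yes, 118.186.120.204 is in 118.186.120.192/27


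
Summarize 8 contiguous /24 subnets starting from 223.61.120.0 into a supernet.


Original prefix: /24
Number of subnets: 8 = 2^3
New prefix = 24 - 3 = 21
Supernet: 223.61.120.0/21


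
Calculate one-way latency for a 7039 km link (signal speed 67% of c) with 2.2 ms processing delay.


Speed = 0.67 * 3e5 km/s = 201000 km/s
Propagation delay = 7039 / 201000 = 0.035 s = 35.0199 ms
Processing delay = 2.2 ms
Total one-way latency = 37.2199 ms


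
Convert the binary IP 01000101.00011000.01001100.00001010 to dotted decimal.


01000101 = 69
00011000 = 24
01001100 = 76
00001010 = 10
IP: 69.24.76.10


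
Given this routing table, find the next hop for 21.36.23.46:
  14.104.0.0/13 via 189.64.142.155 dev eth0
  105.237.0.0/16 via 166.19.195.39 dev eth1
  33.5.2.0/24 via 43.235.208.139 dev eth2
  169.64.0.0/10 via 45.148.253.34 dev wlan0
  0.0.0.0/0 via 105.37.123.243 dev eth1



Longest prefix match for 21.36.23.46:
  /13 14.104.0.0: no
  /16 105.237.0.0: no
  /24 33.5.2.0: no
  /10 169.64.0.0: no
  /0 0.0.0.0: MATCH
Selected: next-hop 105.37.123.243 via eth1 (matched /0)


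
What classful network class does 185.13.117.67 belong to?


First octet: 185
Binary: 10111001
10xxxxxx -> Class B (128-191)
Class B, default mask 255.255.0.0 (/16)


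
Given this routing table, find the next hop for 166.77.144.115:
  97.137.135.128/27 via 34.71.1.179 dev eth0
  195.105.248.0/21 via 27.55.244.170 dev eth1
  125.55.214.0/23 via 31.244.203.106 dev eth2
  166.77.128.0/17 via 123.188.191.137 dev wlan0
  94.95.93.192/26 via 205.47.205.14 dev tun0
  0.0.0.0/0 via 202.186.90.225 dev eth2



Longest prefix match for 166.77.144.115:
  /27 97.137.135.128: no
  /21 195.105.248.0: no
  /23 125.55.214.0: no
  /17 166.77.128.0: MATCH
  /26 94.95.93.192: no
  /0 0.0.0.0: MATCH
Selected: next-hop 123.188.191.137 via wlan0 (matched /17)


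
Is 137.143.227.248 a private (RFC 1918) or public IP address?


RFC 1918 private ranges:
  10.0.0.0/8 (10.0.0.0 - 10.255.255.255)
  172.16.0.0/12 (172.16.0.0 - 172.31.255.255)
  192.168.0.0/16 (192.168.0.0 - 192.168.255.255)
Public (not in any RFC 1918 range)


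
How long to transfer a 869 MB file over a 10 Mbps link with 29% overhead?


Effective throughput = 10 * (1 - 29/100) = 7.1 Mbps
File size in Mb = 869 * 8 = 6952 Mb
Time = 6952 / 7.1
Time = 979.1549 seconds


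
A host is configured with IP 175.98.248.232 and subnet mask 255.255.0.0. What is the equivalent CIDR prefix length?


Binary: 11111111.11111111.00000000.00000000
Count leading 1s
Prefix: /16


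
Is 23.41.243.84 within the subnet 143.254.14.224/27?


Subnet network: 143.254.14.224
Test IP AND mask: 23.41.243.64
No, 23.41.243.84 is not in 143.254.14.224/27


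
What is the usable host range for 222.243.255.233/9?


Network: 222.128.0.0
Broadcast: 222.255.255.255
First usable = network + 1
Last usable = broadcast - 1
Range: 222.128.0.1 to 222.255.255.254


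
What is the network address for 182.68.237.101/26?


IP:   10110110.01000100.11101101.01100101
Mask: 11111111.11111111.11111111.11000000
AND operation:
Net:  10110110.01000100.11101101.01000000
Network: 182.68.237.64/26


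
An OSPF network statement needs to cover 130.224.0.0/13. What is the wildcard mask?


Subnet mask: 255.248.0.0
Wildcard = 255.255.255.255 - subnet mask
255 - 255 = 0
255 - 248 = 7
255 - 0 = 255
255 - 0 = 255
Wildcard: 0.7.255.255


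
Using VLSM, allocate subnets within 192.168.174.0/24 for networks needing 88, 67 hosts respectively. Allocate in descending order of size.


88 hosts -> /25 (126 usable): 192.168.174.0/25
67 hosts -> /25 (126 usable): 192.168.174.128/25
Allocation: 192.168.174.0/25 (88 hosts, 126 usable); 192.168.174.128/25 (67 hosts, 126 usable)


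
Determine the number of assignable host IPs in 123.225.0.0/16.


Host bits = 32 - 16 = 16
Total addresses = 2^16 = 65536
Usable = total - 2 (network and broadcast)
Usable hosts: 65534


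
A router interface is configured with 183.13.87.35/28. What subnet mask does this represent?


/28 means 28 network bits, 4 host bits
Binary: 11111111111111111111111111110000
Mask: 255.255.255.240


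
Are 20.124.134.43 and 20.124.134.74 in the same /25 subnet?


Mask: 255.255.255.128
20.124.134.43 AND mask = 20.124.134.0
20.124.134.74 AND mask = 20.124.134.0
Yes, same subnet (20.124.134.0)


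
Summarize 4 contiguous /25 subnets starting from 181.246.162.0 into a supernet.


Original prefix: /25
Number of subnets: 4 = 2^2
New prefix = 25 - 2 = 23
Supernet: 181.246.162.0/23


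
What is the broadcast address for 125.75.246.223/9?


Network: 125.0.0.0/9
Host bits = 23
Set all host bits to 1:
Broadcast: 125.127.255.255


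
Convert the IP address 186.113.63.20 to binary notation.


186 = 10111010
113 = 01110001
63 = 00111111
20 = 00010100
Binary: 10111010.01110001.00111111.00010100


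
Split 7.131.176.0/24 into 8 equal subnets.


New prefix = 24 + 3 = 27
Each subnet has 32 addresses
  7.131.176.0/27
  7.131.176.32/27
  7.131.176.64/27
  7.131.176.96/27
  7.131.176.128/27
  7.131.176.160/27
  7.131.176.192/27
  7.131.176.224/27
Subnets: 7.131.176.0/27, 7.131.176.32/27, 7.131.176.64/27, 7.131.176.96/27, 7.131.176.128/27, 7.131.176.160/27, 7.131.176.192/27, 7.131.176.224/27


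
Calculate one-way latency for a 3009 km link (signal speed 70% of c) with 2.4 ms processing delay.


Speed = 0.7 * 3e5 km/s = 210000 km/s
Propagation delay = 3009 / 210000 = 0.0143 s = 14.3286 ms
Processing delay = 2.4 ms
Total one-way latency = 16.7286 ms


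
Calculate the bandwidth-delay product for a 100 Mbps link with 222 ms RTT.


BDP = bandwidth * RTT
= 100 Mbps * 222 ms
= 100 * 1e6 * 222 / 1000 bits
= 22200000 bits
= 2775000 bytes
= 2709.9609 KB
BDP = 22200000 bits (2775000 bytes)


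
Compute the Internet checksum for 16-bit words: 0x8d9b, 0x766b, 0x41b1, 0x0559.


Sum all words (with carry folding):
+ 0x8d9b = 0x8d9b
+ 0x766b = 0x0407
+ 0x41b1 = 0x45b8
+ 0x0559 = 0x4b11
One's complement: ~0x4b11
Checksum = 0xb4ee


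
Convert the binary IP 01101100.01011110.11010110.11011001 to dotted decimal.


01101100 = 108
01011110 = 94
11010110 = 214
11011001 = 217
IP: 108.94.214.217


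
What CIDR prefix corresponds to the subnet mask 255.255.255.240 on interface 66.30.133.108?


Binary: 11111111.11111111.11111111.11110000
Count leading 1s
Prefix: /28


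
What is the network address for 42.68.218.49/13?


IP:   00101010.01000100.11011010.00110001
Mask: 11111111.11111000.00000000.00000000
AND operation:
Net:  00101010.01000000.00000000.00000000
Network: 42.64.0.0/13


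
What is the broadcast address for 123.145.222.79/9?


Network: 123.128.0.0/9
Host bits = 23
Set all host bits to 1:
Broadcast: 123.255.255.255


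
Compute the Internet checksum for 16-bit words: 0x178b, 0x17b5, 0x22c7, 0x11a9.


Sum all words (with carry folding):
+ 0x178b = 0x178b
+ 0x17b5 = 0x2f40
+ 0x22c7 = 0x5207
+ 0x11a9 = 0x63b0
One's complement: ~0x63b0
Checksum = 0x9c4f


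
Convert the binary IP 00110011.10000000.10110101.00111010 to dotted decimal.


00110011 = 51
10000000 = 128
10110101 = 181
00111010 = 58
IP: 51.128.181.58


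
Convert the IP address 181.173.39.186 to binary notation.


181 = 10110101
173 = 10101101
39 = 00100111
186 = 10111010
Binary: 10110101.10101101.00100111.10111010


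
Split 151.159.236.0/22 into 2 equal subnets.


New prefix = 22 + 1 = 23
Each subnet has 512 addresses
  151.159.236.0/23
  151.159.238.0/23
Subnets: 151.159.236.0/23, 151.159.238.0/23


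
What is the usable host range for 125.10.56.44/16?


Network: 125.10.0.0
Broadcast: 125.10.255.255
First usable = network + 1
Last usable = broadcast - 1
Range: 125.10.0.1 to 125.10.255.254


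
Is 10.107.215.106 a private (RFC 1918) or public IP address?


RFC 1918 private ranges:
  10.0.0.0/8 (10.0.0.0 - 10.255.255.255)
  172.16.0.0/12 (172.16.0.0 - 172.31.255.255)
  192.168.0.0/16 (192.168.0.0 - 192.168.255.255)
Private (in 10.0.0.0/8)


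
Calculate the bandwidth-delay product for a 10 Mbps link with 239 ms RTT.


BDP = bandwidth * RTT
= 10 Mbps * 239 ms
= 10 * 1e6 * 239 / 1000 bits
= 2390000 bits
= 298750 bytes
= 291.748 KB
BDP = 2390000 bits (298750 bytes)


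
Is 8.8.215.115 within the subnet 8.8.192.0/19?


Subnet network: 8.8.192.0
Test IP AND mask: 8.8.192.0
Yes, 8.8.215.115 is in 8.8.192.0/19


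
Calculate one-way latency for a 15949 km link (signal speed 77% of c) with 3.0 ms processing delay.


Speed = 0.77 * 3e5 km/s = 231000 km/s
Propagation delay = 15949 / 231000 = 0.069 s = 69.0433 ms
Processing delay = 3.0 ms
Total one-way latency = 72.0433 ms


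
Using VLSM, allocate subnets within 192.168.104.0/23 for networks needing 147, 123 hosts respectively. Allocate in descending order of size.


147 hosts -> /24 (254 usable): 192.168.104.0/24
123 hosts -> /25 (126 usable): 192.168.105.0/25
Allocation: 192.168.104.0/24 (147 hosts, 254 usable); 192.168.105.0/25 (123 hosts, 126 usable)


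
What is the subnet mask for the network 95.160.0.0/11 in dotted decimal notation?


/11 means 11 network bits, 21 host bits
Binary: 11111111111000000000000000000000
Mask: 255.224.0.0


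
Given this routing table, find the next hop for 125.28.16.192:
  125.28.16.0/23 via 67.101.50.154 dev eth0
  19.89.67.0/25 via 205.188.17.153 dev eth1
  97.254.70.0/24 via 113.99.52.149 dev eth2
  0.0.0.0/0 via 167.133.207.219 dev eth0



Longest prefix match for 125.28.16.192:
  /23 125.28.16.0: MATCH
  /25 19.89.67.0: no
  /24 97.254.70.0: no
  /0 0.0.0.0: MATCH
Selected: next-hop 67.101.50.154 via eth0 (matched /23)


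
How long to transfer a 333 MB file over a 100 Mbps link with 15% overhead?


Effective throughput = 100 * (1 - 15/100) = 85 Mbps
File size in Mb = 333 * 8 = 2664 Mb
Time = 2664 / 85
Time = 31.3412 seconds


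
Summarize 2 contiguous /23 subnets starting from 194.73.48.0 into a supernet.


Original prefix: /23
Number of subnets: 2 = 2^1
New prefix = 23 - 1 = 22
Supernet: 194.73.48.0/22


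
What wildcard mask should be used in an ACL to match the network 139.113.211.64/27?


Subnet mask: 255.255.255.224
Wildcard = 255.255.255.255 - subnet mask
255 - 255 = 0
255 - 255 = 0
255 - 255 = 0
255 - 224 = 31
Wildcard: 0.0.0.31


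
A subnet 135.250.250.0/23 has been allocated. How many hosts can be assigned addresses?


Host bits = 32 - 23 = 9
Total addresses = 2^9 = 512
Usable = total - 2 (network and broadcast)
Usable hosts: 510


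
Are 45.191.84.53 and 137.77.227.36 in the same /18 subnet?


Mask: 255.255.192.0
45.191.84.53 AND mask = 45.191.64.0
137.77.227.36 AND mask = 137.77.192.0
No, different subnets (45.191.64.0 vs 137.77.192.0)


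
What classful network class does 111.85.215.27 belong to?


First octet: 111
Binary: 01101111
0xxxxxxx -> Class A (1-126)
Class A, default mask 255.0.0.0 (/8)


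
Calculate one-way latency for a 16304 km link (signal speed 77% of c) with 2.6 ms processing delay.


Speed = 0.77 * 3e5 km/s = 231000 km/s
Propagation delay = 16304 / 231000 = 0.0706 s = 70.5801 ms
Processing delay = 2.6 ms
Total one-way latency = 73.1801 ms


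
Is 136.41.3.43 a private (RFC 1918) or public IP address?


RFC 1918 private ranges:
  10.0.0.0/8 (10.0.0.0 - 10.255.255.255)
  172.16.0.0/12 (172.16.0.0 - 172.31.255.255)
  192.168.0.0/16 (192.168.0.0 - 192.168.255.255)
Public (not in any RFC 1918 range)


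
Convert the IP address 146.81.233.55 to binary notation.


146 = 10010010
81 = 01010001
233 = 11101001
55 = 00110111
Binary: 10010010.01010001.11101001.00110111


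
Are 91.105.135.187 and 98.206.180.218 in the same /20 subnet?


Mask: 255.255.240.0
91.105.135.187 AND mask = 91.105.128.0
98.206.180.218 AND mask = 98.206.176.0
No, different subnets (91.105.128.0 vs 98.206.176.0)


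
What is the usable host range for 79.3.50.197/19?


Network: 79.3.32.0
Broadcast: 79.3.63.255
First usable = network + 1
Last usable = broadcast - 1
Range: 79.3.32.1 to 79.3.63.254


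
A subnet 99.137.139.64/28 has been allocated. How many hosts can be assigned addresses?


Host bits = 32 - 28 = 4
Total addresses = 2^4 = 16
Usable = total - 2 (network and broadcast)
Usable hosts: 14


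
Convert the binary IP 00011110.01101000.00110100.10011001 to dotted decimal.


00011110 = 30
01101000 = 104
00110100 = 52
10011001 = 153
IP: 30.104.52.153


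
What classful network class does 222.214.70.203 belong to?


First octet: 222
Binary: 11011110
110xxxxx -> Class C (192-223)
Class C, default mask 255.255.255.0 (/24)


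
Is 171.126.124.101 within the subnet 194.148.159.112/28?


Subnet network: 194.148.159.112
Test IP AND mask: 171.126.124.96
No, 171.126.124.101 is not in 194.148.159.112/28


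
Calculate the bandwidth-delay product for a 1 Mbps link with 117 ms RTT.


BDP = bandwidth * RTT
= 1 Mbps * 117 ms
= 1 * 1e6 * 117 / 1000 bits
= 117000 bits
= 14625 bytes
= 14.2822 KB
BDP = 117000 bits (14625 bytes)


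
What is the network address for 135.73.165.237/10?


IP:   10000111.01001001.10100101.11101101
Mask: 11111111.11000000.00000000.00000000
AND operation:
Net:  10000111.01000000.00000000.00000000
Network: 135.64.0.0/10


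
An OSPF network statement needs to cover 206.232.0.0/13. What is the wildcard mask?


Subnet mask: 255.248.0.0
Wildcard = 255.255.255.255 - subnet mask
255 - 255 = 0
255 - 248 = 7
255 - 0 = 255
255 - 0 = 255
Wildcard: 0.7.255.255


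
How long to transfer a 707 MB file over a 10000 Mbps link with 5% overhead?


Effective throughput = 10000 * (1 - 5/100) = 9500 Mbps
File size in Mb = 707 * 8 = 5656 Mb
Time = 5656 / 9500
Time = 0.5954 seconds


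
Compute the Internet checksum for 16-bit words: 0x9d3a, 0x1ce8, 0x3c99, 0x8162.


Sum all words (with carry folding):
+ 0x9d3a = 0x9d3a
+ 0x1ce8 = 0xba22
+ 0x3c99 = 0xf6bb
+ 0x8162 = 0x781e
One's complement: ~0x781e
Checksum = 0x87e1


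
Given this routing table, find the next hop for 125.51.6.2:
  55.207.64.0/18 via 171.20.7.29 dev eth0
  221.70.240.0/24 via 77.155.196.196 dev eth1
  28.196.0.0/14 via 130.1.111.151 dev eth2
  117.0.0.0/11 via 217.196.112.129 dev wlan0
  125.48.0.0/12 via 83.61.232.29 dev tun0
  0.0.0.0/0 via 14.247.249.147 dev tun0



Longest prefix match for 125.51.6.2:
  /18 55.207.64.0: no
  /24 221.70.240.0: no
  /14 28.196.0.0: no
  /11 117.0.0.0: no
  /12 125.48.0.0: MATCH
  /0 0.0.0.0: MATCH
Selected: next-hop 83.61.232.29 via tun0 (matched /12)


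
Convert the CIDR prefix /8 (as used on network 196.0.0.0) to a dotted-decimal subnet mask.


/8 means 8 network bits, 24 host bits
Binary: 11111111000000000000000000000000
Mask: 255.0.0.0


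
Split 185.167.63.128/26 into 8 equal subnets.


New prefix = 26 + 3 = 29
Each subnet has 8 addresses
  185.167.63.128/29
  185.167.63.136/29
  185.167.63.144/29
  185.167.63.152/29
  185.167.63.160/29
  185.167.63.168/29
  185.167.63.176/29
  185.167.63.184/29
Subnets: 185.167.63.128/29, 185.167.63.136/29, 185.167.63.144/29, 185.167.63.152/29, 185.167.63.160/29, 185.167.63.168/29, 185.167.63.176/29, 185.167.63.184/29


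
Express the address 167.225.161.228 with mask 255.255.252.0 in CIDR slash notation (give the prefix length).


Binary: 11111111.11111111.11111100.00000000
Count leading 1s
Prefix: /22


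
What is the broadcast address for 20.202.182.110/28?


Network: 20.202.182.96/28
Host bits = 4
Set all host bits to 1:
Broadcast: 20.202.182.111


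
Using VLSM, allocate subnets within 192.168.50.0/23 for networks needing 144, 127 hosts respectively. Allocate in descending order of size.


144 hosts -> /24 (254 usable): 192.168.50.0/24
127 hosts -> /24 (254 usable): 192.168.51.0/24
Allocation: 192.168.50.0/24 (144 hosts, 254 usable); 192.168.51.0/24 (127 hosts, 254 usable)


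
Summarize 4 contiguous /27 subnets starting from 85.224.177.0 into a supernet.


Original prefix: /27
Number of subnets: 4 = 2^2
New prefix = 27 - 2 = 25
Supernet: 85.224.177.0/25


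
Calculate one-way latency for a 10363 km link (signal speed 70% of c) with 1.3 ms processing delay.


Speed = 0.7 * 3e5 km/s = 210000 km/s
Propagation delay = 10363 / 210000 = 0.0493 s = 49.3476 ms
Processing delay = 1.3 ms
Total one-way latency = 50.6476 ms


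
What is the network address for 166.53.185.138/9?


IP:   10100110.00110101.10111001.10001010
Mask: 11111111.10000000.00000000.00000000
AND operation:
Net:  10100110.00000000.00000000.00000000
Network: 166.0.0.0/9


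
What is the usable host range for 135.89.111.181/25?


Network: 135.89.111.128
Broadcast: 135.89.111.255
First usable = network + 1
Last usable = broadcast - 1
Range: 135.89.111.129 to 135.89.111.254


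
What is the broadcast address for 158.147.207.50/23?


Network: 158.147.206.0/23
Host bits = 9
Set all host bits to 1:
Broadcast: 158.147.207.255


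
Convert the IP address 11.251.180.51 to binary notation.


11 = 00001011
251 = 11111011
180 = 10110100
51 = 00110011
Binary: 00001011.11111011.10110100.00110011


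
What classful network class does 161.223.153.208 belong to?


First octet: 161
Binary: 10100001
10xxxxxx -> Class B (128-191)
Class B, default mask 255.255.0.0 (/16)


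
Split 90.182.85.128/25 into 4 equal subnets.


New prefix = 25 + 2 = 27
Each subnet has 32 addresses
  90.182.85.128/27
  90.182.85.160/27
  90.182.85.192/27
  90.182.85.224/27
Subnets: 90.182.85.128/27, 90.182.85.160/27, 90.182.85.192/27, 90.182.85.224/27


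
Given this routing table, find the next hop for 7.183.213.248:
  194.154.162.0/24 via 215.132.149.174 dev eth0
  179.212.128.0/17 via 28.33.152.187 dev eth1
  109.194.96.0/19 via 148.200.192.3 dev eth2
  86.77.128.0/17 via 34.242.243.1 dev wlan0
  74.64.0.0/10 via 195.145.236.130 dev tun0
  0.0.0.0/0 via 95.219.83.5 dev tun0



Longest prefix match for 7.183.213.248:
  /24 194.154.162.0: no
  /17 179.212.128.0: no
  /19 109.194.96.0: no
  /17 86.77.128.0: no
  /10 74.64.0.0: no
  /0 0.0.0.0: MATCH
Selected: next-hop 95.219.83.5 via tun0 (matched /0)


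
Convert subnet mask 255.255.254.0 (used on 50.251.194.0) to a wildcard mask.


Subnet mask: 255.255.254.0
Wildcard = 255.255.255.255 - subnet mask
255 - 255 = 0
255 - 255 = 0
255 - 254 = 1
255 - 0 = 255
Wildcard: 0.0.1.255


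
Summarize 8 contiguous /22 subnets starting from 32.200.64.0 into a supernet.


Original prefix: /22
Number of subnets: 8 = 2^3
New prefix = 22 - 3 = 19
Supernet: 32.200.64.0/19


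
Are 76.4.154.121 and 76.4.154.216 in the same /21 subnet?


Mask: 255.255.248.0
76.4.154.121 AND mask = 76.4.152.0
76.4.154.216 AND mask = 76.4.152.0
Yes, same subnet (76.4.152.0)


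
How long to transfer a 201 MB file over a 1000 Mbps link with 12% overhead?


Effective throughput = 1000 * (1 - 12/100) = 880 Mbps
File size in Mb = 201 * 8 = 1608 Mb
Time = 1608 / 880
Time = 1.8273 seconds


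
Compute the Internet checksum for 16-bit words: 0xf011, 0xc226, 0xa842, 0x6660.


Sum all words (with carry folding):
+ 0xf011 = 0xf011
+ 0xc226 = 0xb238
+ 0xa842 = 0x5a7b
+ 0x6660 = 0xc0db
One's complement: ~0xc0db
Checksum = 0x3f24


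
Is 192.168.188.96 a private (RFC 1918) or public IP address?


RFC 1918 private ranges:
  10.0.0.0/8 (10.0.0.0 - 10.255.255.255)
  172.16.0.0/12 (172.16.0.0 - 172.31.255.255)
  192.168.0.0/16 (192.168.0.0 - 192.168.255.255)
Private (in 192.168.0.0/16)


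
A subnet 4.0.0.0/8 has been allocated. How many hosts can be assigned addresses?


Host bits = 32 - 8 = 24
Total addresses = 2^24 = 16777216
Usable = total - 2 (network and broadcast)
Usable hosts: 16777214


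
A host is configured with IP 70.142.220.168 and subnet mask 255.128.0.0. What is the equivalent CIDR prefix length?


Binary: 11111111.10000000.00000000.00000000
Count leading 1s
Prefix: /9


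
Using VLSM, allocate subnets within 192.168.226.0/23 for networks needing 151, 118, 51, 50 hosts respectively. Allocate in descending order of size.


151 hosts -> /24 (254 usable): 192.168.226.0/24
118 hosts -> /25 (126 usable): 192.168.227.0/25
51 hosts -> /26 (62 usable): 192.168.227.128/26
50 hosts -> /26 (62 usable): 192.168.227.192/26
Allocation: 192.168.226.0/24 (151 hosts, 254 usable); 192.168.227.0/25 (118 hosts, 126 usable); 192.168.227.128/26 (51 hosts, 62 usable); 192.168.227.192/26 (50 hosts, 62 usable)


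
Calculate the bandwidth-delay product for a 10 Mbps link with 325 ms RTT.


BDP = bandwidth * RTT
= 10 Mbps * 325 ms
= 10 * 1e6 * 325 / 1000 bits
= 3250000 bits
= 406250 bytes
= 396.7285 KB
BDP = 3250000 bits (406250 bytes)


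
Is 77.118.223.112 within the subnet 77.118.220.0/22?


Subnet network: 77.118.220.0
Test IP AND mask: 77.118.220.0
Yes, 77.118.223.112 is in 77.118.220.0/22


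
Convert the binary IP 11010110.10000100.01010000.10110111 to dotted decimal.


11010110 = 214
10000100 = 132
01010000 = 80
10110111 = 183
IP: 214.132.80.183


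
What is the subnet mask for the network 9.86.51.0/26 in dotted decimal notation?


/26 means 26 network bits, 6 host bits
Binary: 11111111111111111111111111000000
Mask: 255.255.255.192


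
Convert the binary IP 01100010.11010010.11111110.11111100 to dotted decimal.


01100010 = 98
11010010 = 210
11111110 = 254
11111100 = 252
IP: 98.210.254.252


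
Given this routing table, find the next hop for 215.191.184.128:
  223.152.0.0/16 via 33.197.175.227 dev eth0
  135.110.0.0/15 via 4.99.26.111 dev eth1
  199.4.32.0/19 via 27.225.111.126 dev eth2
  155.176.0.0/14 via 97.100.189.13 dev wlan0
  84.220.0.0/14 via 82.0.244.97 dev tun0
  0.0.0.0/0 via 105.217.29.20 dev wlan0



Longest prefix match for 215.191.184.128:
  /16 223.152.0.0: no
  /15 135.110.0.0: no
  /19 199.4.32.0: no
  /14 155.176.0.0: no
  /14 84.220.0.0: no
  /0 0.0.0.0: MATCH
Selected: next-hop 105.217.29.20 via wlan0 (matched /0)
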